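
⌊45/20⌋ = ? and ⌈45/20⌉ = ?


45/20 = 2.2500
floor = 2
ceil = 3

floor = 2, ceil = 3


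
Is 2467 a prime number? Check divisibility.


Check divisors up to sqrt(2467) = 49.6689
No divisors found.
2467 is prime.

Yes, 2467 is prime


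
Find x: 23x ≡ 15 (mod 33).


GCD(23, 33) = 1, unique solution
a^(-1) mod 33 = 23
x = 23 * 15 mod 33 = 15

x ≡ 15 (mod 33)


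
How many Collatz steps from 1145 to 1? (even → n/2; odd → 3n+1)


1145 → 3436 → 1718 → 859 → 2578 → 1289 → 3868 → 1934 → 967 → 2902 → 1451 → 4354 → 2177 → 6532 → 3266 → 1633 → 4900 → 2450 → 1225 → 3676 → 1838 → 919 → 2758 → 1379 → 4138 → 2069 → 6208 → 3104 → 1552 → 776 → 388 → 194 → 97 → 292 → 146 → 73 → 220 → 110 → 55 → 166 → 83 → 250 → 125 → 376 → 188 → 94 → 47 → 142 → 71 → 214 → 107 → 322 → 161 → 484 → 242 → 121 → 364 → 182 → 91 → 274 → 137 → 412 → 206 → 103 → 310 → 155 → 466 → 233 → 700 → 350 → 175 → 526 → 263 → 790 → 395 → 1186 → 593 → 1780 → 890 → 445 → 1336 → 668 → 334 → 167 → 502 → 251 → 754 → 377 → 1132 → 566 → 283 → 850 → 425 → 1276 → 638 → 319 → 958 → 479 → 1438 → 719 → 2158 → 1079 → 3238 → 1619 → 4858 → 2429 → 7288 → 3644 → 1822 → 911 → 2734 → 1367 → 4102 → 2051 → 6154 → 3077 → 9232 → 4616 → 2308 → 1154 → 577 → 1732 → 866 → 433 → 1300 → 650 → 325 → 976 → 488 → 244 → 122 → 61 → 184 → 92 → 46 → 23 → 70 → 35 → 106 → 53 → 160 → 80 → 40 → 20 → 10 → 5 → 16 → 8 → 4 → 2 → 1
Total steps = 150

150 steps


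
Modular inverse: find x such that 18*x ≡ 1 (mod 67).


Use the extended Euclidean algorithm on (67, 18); each row r = 67*s + 18*t:
r=67, s=1, t=0
r=18, s=0, t=1
q=3: r=13, s=1, t=-3   [67*(1) + 18*(-3) = 13]
q=1: r=5, s=-1, t=4   [67*(-1) + 18*(4) = 5]
q=2: r=3, s=3, t=-11   [67*(3) + 18*(-11) = 3]
q=1: r=2, s=-4, t=15   [67*(-4) + 18*(15) = 2]
q=1: r=1, s=7, t=-26   [67*(7) + 18*(-26) = 1]
q=2: r=0, s=-18, t=67   [67*(-18) + 18*(67) = 0]
GCD = 1 with t = -26, so 18*(-26) ≡ 1 (mod 67)
Inverse = -26 mod 67 = 41
Check: 18 * 41 = 738 ≡ 1 (mod 67)

18^(-1) ≡ 41 (mod 67)


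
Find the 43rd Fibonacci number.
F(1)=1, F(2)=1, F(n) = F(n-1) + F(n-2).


Sequence: 1, 1, 2, 3, 5, 8, 13, 21, 34, 55, 89, 144, 233, 377, 610, 987, 1597, 2584, 4181, 6765, 10946, 17711, 28657, 46368, 75025, 121393, 196418, 317811, 514229, 832040, 1346269, 2178309, 3524578, 5702887, 9227465, 14930352, 24157817, 39088169, 63245986, 102334155, 165580141, 267914296, 433494437
F(43) = 433494437


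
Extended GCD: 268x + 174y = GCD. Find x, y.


Tabular extended Euclidean (each row: r = 268*s + 174*t):
r=268, s=1, t=0
r=174, s=0, t=1
q=1: r=94, s=1, t=-1   [268*(1) + 174*(-1) = 94]
q=1: r=80, s=-1, t=2   [268*(-1) + 174*(2) = 80]
q=1: r=14, s=2, t=-3   [268*(2) + 174*(-3) = 14]
q=5: r=10, s=-11, t=17   [268*(-11) + 174*(17) = 10]
q=1: r=4, s=13, t=-20   [268*(13) + 174*(-20) = 4]
q=2: r=2, s=-37, t=57   [268*(-37) + 174*(57) = 2]
q=2: r=0, s=87, t=-134   [268*(87) + 174*(-134) = 0]
GCD = 2; from the row with r=2: x=-37, y=57
Check: 268*(-37) + 174*(57) = -9916 + 9918 = 2

GCD = 2, x = -37, y = 57


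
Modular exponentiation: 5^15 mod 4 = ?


5^1 mod 4 = 1
5^2 mod 4 = 1
5^3 mod 4 = 1
5^4 mod 4 = 1
5^5 mod 4 = 1
5^6 mod 4 = 1
5^7 mod 4 = 1
5^8 mod 4 = 1
5^9 mod 4 = 1
5^10 mod 4 = 1
5^11 mod 4 = 1
5^12 mod 4 = 1
5^13 mod 4 = 1
5^14 mod 4 = 1
5^15 mod 4 = 1


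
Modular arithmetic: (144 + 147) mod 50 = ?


144 + 147 = 291
291 mod 50 = 41


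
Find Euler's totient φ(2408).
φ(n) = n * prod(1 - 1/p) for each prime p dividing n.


2408 = 2^3 × 7 × 43
Prime factors: 2, 7, 43
φ(2408) = 2408 × (1-1/2) × (1-1/7) × (1-1/43)
= 2408 × 1/2 × 6/7 × 42/43 = 1008

φ(2408) = 1008


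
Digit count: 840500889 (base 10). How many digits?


840500889 has 9 digits in base 10
floor(log10(840500889)) + 1 = floor(8.9245) + 1 = 9

9 digits (base 10)


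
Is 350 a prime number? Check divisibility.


350 / 2 = 175 (exact division)
350 is NOT prime.

No, 350 is not prime


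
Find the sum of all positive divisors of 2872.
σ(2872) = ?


Divisors of 2872: 1, 2, 4, 8, 359, 718, 1436, 2872
Sum = 1 + 2 + 4 + 8 + 359 + 718 + 1436 + 2872 = 5400

σ(2872) = 5400


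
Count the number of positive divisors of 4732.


4732 = 2^2 × 7^1 × 13^2
d(4732) = (2+1) × (1+1) × (2+1) = 18

18 divisors


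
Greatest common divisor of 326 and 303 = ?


326 = 1 * 303 + 23
303 = 13 * 23 + 4
23 = 5 * 4 + 3
4 = 1 * 3 + 1
3 = 3 * 1 + 0
GCD = 1


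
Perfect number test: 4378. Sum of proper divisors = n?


Proper divisors of 4378: 1, 2, 11, 22, 199, 398, 2189
Sum = 1 + 2 + 11 + 22 + 199 + 398 + 2189 = 2822

No, 4378 is not perfect (2822 ≠ 4378)


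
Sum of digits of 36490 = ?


3 + 6 + 4 + 9 + 0 = 22


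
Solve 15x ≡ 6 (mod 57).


GCD(15, 57) = 3 divides 6
Divide: 5x ≡ 2 (mod 19)
x ≡ 8 (mod 19)


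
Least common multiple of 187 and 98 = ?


GCD(187, 98) = 1
LCM = 187*98/1 = 18326/1 = 18326

LCM = 18326


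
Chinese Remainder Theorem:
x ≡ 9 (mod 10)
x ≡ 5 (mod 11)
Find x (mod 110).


M = 10*11 = 110
M1 = M/10 = 11, M2 = M/11 = 10
M1^(-1) mod 10 = 1, M2^(-1) mod 11 = 10
x = 9*11*1 + 5*10*10 = 599
599 mod 110 = 49
Check: 49 mod 10 = 9 ✓, 49 mod 11 = 5 ✓

x ≡ 49 (mod 110)


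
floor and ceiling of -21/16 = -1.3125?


-21/16 = -1.3125
floor = -2
ceil = -1

floor = -2, ceil = -1


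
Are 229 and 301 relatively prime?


Euclidean algorithm:
301 = 1 * 229 + 72
229 = 3 * 72 + 13
72 = 5 * 13 + 7
13 = 1 * 7 + 6
7 = 1 * 6 + 1
6 = 6 * 1 + 0
GCD(229, 301) = 1

Yes, coprime (GCD = 1)


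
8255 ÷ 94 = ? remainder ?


8255 = 94 * 87 + 77
Check: 8178 + 77 = 8255

q = 87, r = 77


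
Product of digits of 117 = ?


1 × 1 × 7 = 7


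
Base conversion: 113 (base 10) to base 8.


113 (base 10) = 113 (decimal)
113 (decimal) = 161 (base 8)


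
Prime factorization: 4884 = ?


4884 / 2 = 2442
2442 / 2 = 1221
1221 / 3 = 407
407 / 11 = 37
37 / 37 = 1
4884 = 2^2 × 3 × 11 × 37


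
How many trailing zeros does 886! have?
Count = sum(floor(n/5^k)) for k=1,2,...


floor(886/5) = 177
floor(886/25) = 35
floor(886/125) = 7
floor(886/625) = 1
Total = 220

220 trailing zeros


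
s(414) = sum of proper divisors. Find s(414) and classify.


Proper divisors: 1, 2, 3, 6, 9, 18, 23, 46, 69, 138, 207
Sum = 1 + 2 + 3 + 6 + 9 + 18 + 23 + 46 + 69 + 138 + 207 = 522
522 > 414 → abundant

s(414) = 522 (abundant)


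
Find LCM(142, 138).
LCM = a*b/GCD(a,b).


GCD(142, 138) = 2
LCM = 142*138/2 = 19596/2 = 9798

LCM = 9798


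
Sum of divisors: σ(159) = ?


Divisors of 159: 1, 3, 53, 159
Sum = 1 + 3 + 53 + 159 = 216

σ(159) = 216


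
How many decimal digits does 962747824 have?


962747824 has 9 digits in base 10
floor(log10(962747824)) + 1 = floor(8.9835) + 1 = 9

9 digits (base 10)


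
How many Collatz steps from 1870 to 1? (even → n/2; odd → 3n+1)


1870 → 935 → 2806 → 1403 → 4210 → 2105 → 6316 → 3158 → 1579 → 4738 → 2369 → 7108 → 3554 → 1777 → 5332 → 2666 → 1333 → 4000 → 2000 → 1000 → 500 → 250 → 125 → 376 → 188 → 94 → 47 → 142 → 71 → 214 → 107 → 322 → 161 → 484 → 242 → 121 → 364 → 182 → 91 → 274 → 137 → 412 → 206 → 103 → 310 → 155 → 466 → 233 → 700 → 350 → 175 → 526 → 263 → 790 → 395 → 1186 → 593 → 1780 → 890 → 445 → 1336 → 668 → 334 → 167 → 502 → 251 → 754 → 377 → 1132 → 566 → 283 → 850 → 425 → 1276 → 638 → 319 → 958 → 479 → 1438 → 719 → 2158 → 1079 → 3238 → 1619 → 4858 → 2429 → 7288 → 3644 → 1822 → 911 → 2734 → 1367 → 4102 → 2051 → 6154 → 3077 → 9232 → 4616 → 2308 → 1154 → 577 → 1732 → 866 → 433 → 1300 → 650 → 325 → 976 → 488 → 244 → 122 → 61 → 184 → 92 → 46 → 23 → 70 → 35 → 106 → 53 → 160 → 80 → 40 → 20 → 10 → 5 → 16 → 8 → 4 → 2 → 1
Total steps = 130

130 steps


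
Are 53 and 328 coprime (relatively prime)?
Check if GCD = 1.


Euclidean algorithm:
328 = 6 * 53 + 10
53 = 5 * 10 + 3
10 = 3 * 3 + 1
3 = 3 * 1 + 0
GCD(53, 328) = 1

Yes, coprime (GCD = 1)


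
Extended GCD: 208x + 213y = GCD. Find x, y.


Tabular extended Euclidean (each row: r = 208*s + 213*t):
r=208, s=1, t=0
r=213, s=0, t=1
q=0: r=208, s=1, t=0   [208*(1) + 213*(0) = 208]
q=1: r=5, s=-1, t=1   [208*(-1) + 213*(1) = 5]
q=41: r=3, s=42, t=-41   [208*(42) + 213*(-41) = 3]
q=1: r=2, s=-43, t=42   [208*(-43) + 213*(42) = 2]
q=1: r=1, s=85, t=-83   [208*(85) + 213*(-83) = 1]
q=2: r=0, s=-213, t=208   [208*(-213) + 213*(208) = 0]
GCD = 1; from the row with r=1: x=85, y=-83
Check: 208*(85) + 213*(-83) = 17680 - 17679 = 1

GCD = 1, x = 85, y = -83


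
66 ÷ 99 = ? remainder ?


66 = 99 * 0 + 66
Check: 0 + 66 = 66

q = 0, r = 66


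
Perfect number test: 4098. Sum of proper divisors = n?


Proper divisors of 4098: 1, 2, 3, 6, 683, 1366, 2049
Sum = 1 + 2 + 3 + 6 + 683 + 1366 + 2049 = 4110

No, 4098 is not perfect (4110 ≠ 4098)


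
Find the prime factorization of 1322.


1322 / 2 = 661
661 / 661 = 1
1322 = 2 × 661


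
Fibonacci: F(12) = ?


Sequence: 1, 1, 2, 3, 5, 8, 13, 21, 34, 55, 89, 144
F(12) = 144


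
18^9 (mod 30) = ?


18^1 mod 30 = 18
18^2 mod 30 = 24
18^3 mod 30 = 12
18^4 mod 30 = 6
18^5 mod 30 = 18
18^6 mod 30 = 24
18^7 mod 30 = 12
18^8 mod 30 = 6
18^9 mod 30 = 18


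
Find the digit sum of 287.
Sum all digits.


2 + 8 + 7 = 17


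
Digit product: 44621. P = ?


4 × 4 × 6 × 2 × 1 = 192


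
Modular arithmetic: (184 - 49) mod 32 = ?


184 - 49 = 135
135 mod 32 = 7


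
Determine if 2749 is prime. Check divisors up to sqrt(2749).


Check divisors up to sqrt(2749) = 52.4309
No divisors found.
2749 is prime.

Yes, 2749 is prime


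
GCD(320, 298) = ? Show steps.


320 = 1 * 298 + 22
298 = 13 * 22 + 12
22 = 1 * 12 + 10
12 = 1 * 10 + 2
10 = 5 * 2 + 0
GCD = 2


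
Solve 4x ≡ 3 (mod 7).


GCD(4, 7) = 1, unique solution
a^(-1) mod 7 = 2
x = 2 * 3 mod 7 = 6

x ≡ 6 (mod 7)


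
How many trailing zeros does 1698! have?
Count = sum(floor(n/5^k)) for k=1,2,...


floor(1698/5) = 339
floor(1698/25) = 67
floor(1698/125) = 13
floor(1698/625) = 2
Total = 421

421 trailing zeros


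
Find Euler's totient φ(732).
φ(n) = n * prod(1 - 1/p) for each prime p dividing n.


732 = 2^2 × 3 × 61
Prime factors: 2, 3, 61
φ(732) = 732 × (1-1/2) × (1-1/3) × (1-1/61)
= 732 × 1/2 × 2/3 × 60/61 = 240

φ(732) = 240


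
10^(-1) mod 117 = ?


Use the extended Euclidean algorithm on (117, 10); each row r = 117*s + 10*t:
r=117, s=1, t=0
r=10, s=0, t=1
q=11: r=7, s=1, t=-11   [117*(1) + 10*(-11) = 7]
q=1: r=3, s=-1, t=12   [117*(-1) + 10*(12) = 3]
q=2: r=1, s=3, t=-35   [117*(3) + 10*(-35) = 1]
q=3: r=0, s=-10, t=117   [117*(-10) + 10*(117) = 0]
GCD = 1 with t = -35, so 10*(-35) ≡ 1 (mod 117)
Inverse = -35 mod 117 = 82
Check: 10 * 82 = 820 ≡ 1 (mod 117)

10^(-1) ≡ 82 (mod 117)


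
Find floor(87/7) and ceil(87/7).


87/7 = 12.4286
floor = 12
ceil = 13

floor = 12, ceil = 13


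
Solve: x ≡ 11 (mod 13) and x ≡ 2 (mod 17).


M = 13*17 = 221
M1 = M/13 = 17, M2 = M/17 = 13
M1^(-1) mod 13 = 10, M2^(-1) mod 17 = 4
x = 11*17*10 + 2*13*4 = 1974
1974 mod 221 = 206
Check: 206 mod 13 = 11 ✓, 206 mod 17 = 2 ✓

x ≡ 206 (mod 221)


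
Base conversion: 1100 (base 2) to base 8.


1100 (base 2) = 12 (decimal)
12 (decimal) = 14 (base 8)


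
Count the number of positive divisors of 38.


38 = 2^1 × 19^1
d(38) = (1+1) × (1+1) = 4

4 divisors


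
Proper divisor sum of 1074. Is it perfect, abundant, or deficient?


Proper divisors: 1, 2, 3, 6, 179, 358, 537
Sum = 1 + 2 + 3 + 6 + 179 + 358 + 537 = 1086
1086 > 1074 → abundant

s(1074) = 1086 (abundant)


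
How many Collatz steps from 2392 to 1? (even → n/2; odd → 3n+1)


2392 → 1196 → 598 → 299 → 898 → 449 → 1348 → 674 → 337 → 1012 → 506 → 253 → 760 → 380 → 190 → 95 → 286 → 143 → 430 → 215 → 646 → 323 → 970 → 485 → 1456 → 728 → 364 → 182 → 91 → 274 → 137 → 412 → 206 → 103 → 310 → 155 → 466 → 233 → 700 → 350 → 175 → 526 → 263 → 790 → 395 → 1186 → 593 → 1780 → 890 → 445 → 1336 → 668 → 334 → 167 → 502 → 251 → 754 → 377 → 1132 → 566 → 283 → 850 → 425 → 1276 → 638 → 319 → 958 → 479 → 1438 → 719 → 2158 → 1079 → 3238 → 1619 → 4858 → 2429 → 7288 → 3644 → 1822 → 911 → 2734 → 1367 → 4102 → 2051 → 6154 → 3077 → 9232 → 4616 → 2308 → 1154 → 577 → 1732 → 866 → 433 → 1300 → 650 → 325 → 976 → 488 → 244 → 122 → 61 → 184 → 92 → 46 → 23 → 70 → 35 → 106 → 53 → 160 → 80 → 40 → 20 → 10 → 5 → 16 → 8 → 4 → 2 → 1
Total steps = 120

120 steps


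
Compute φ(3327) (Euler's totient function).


3327 = 3 × 1109
Prime factors: 3, 1109
φ(3327) = 3327 × (1-1/3) × (1-1/1109)
= 3327 × 2/3 × 1108/1109 = 2216

φ(3327) = 2216


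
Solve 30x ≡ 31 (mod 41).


GCD(30, 41) = 1, unique solution
a^(-1) mod 41 = 26
x = 26 * 31 mod 41 = 27

x ≡ 27 (mod 41)


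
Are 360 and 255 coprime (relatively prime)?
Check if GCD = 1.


Euclidean algorithm:
360 = 1 * 255 + 105
255 = 2 * 105 + 45
105 = 2 * 45 + 15
45 = 3 * 15 + 0
GCD(360, 255) = 15

No, not coprime (GCD = 15)


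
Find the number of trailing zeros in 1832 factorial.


floor(1832/5) = 366
floor(1832/25) = 73
floor(1832/125) = 14
floor(1832/625) = 2
Total = 455

455 trailing zeros


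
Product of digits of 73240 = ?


7 × 3 × 2 × 4 × 0 = 0


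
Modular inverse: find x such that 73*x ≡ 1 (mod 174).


Use the extended Euclidean algorithm on (174, 73); each row r = 174*s + 73*t:
r=174, s=1, t=0
r=73, s=0, t=1
q=2: r=28, s=1, t=-2   [174*(1) + 73*(-2) = 28]
q=2: r=17, s=-2, t=5   [174*(-2) + 73*(5) = 17]
q=1: r=11, s=3, t=-7   [174*(3) + 73*(-7) = 11]
q=1: r=6, s=-5, t=12   [174*(-5) + 73*(12) = 6]
q=1: r=5, s=8, t=-19   [174*(8) + 73*(-19) = 5]
q=1: r=1, s=-13, t=31   [174*(-13) + 73*(31) = 1]
q=5: r=0, s=73, t=-174   [174*(73) + 73*(-174) = 0]
GCD = 1 with t = 31, so 73*(31) ≡ 1 (mod 174)
Inverse = 31 mod 174 = 31
Check: 73 * 31 = 2263 ≡ 1 (mod 174)

73^(-1) ≡ 31 (mod 174)


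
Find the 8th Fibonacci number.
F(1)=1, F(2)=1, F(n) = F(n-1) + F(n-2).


Sequence: 1, 1, 2, 3, 5, 8, 13, 21
F(8) = 21


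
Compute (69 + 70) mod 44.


69 + 70 = 139
139 mod 44 = 7


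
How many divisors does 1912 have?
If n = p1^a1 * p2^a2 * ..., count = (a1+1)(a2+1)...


1912 = 2^3 × 239^1
d(1912) = (3+1) × (1+1) = 8

8 divisors


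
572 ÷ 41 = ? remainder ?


572 = 41 * 13 + 39
Check: 533 + 39 = 572

q = 13, r = 39


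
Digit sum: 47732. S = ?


4 + 7 + 7 + 3 + 2 = 23


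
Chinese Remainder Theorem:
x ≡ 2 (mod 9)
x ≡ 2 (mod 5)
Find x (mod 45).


M = 9*5 = 45
M1 = M/9 = 5, M2 = M/5 = 9
M1^(-1) mod 9 = 2, M2^(-1) mod 5 = 4
x = 2*5*2 + 2*9*4 = 92
92 mod 45 = 2
Check: 2 mod 9 = 2 ✓, 2 mod 5 = 2 ✓

x ≡ 2 (mod 45)


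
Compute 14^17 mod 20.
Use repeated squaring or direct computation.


14^1 mod 20 = 14
14^2 mod 20 = 16
14^3 mod 20 = 4
14^4 mod 20 = 16
14^5 mod 20 = 4
14^6 mod 20 = 16
14^7 mod 20 = 4
14^8 mod 20 = 16
14^9 mod 20 = 4
14^10 mod 20 = 16
14^11 mod 20 = 4
14^12 mod 20 = 16
14^13 mod 20 = 4
14^14 mod 20 = 16
14^15 mod 20 = 4
14^16 mod 20 = 16
14^17 mod 20 = 4


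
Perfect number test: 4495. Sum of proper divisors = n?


Proper divisors of 4495: 1, 5, 29, 31, 145, 155, 899
Sum = 1 + 5 + 29 + 31 + 145 + 155 + 899 = 1265

No, 4495 is not perfect (1265 ≠ 4495)


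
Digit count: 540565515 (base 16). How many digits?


540565515 in base 16 = 2038600B
Number of digits = 8

8 digits (base 16)


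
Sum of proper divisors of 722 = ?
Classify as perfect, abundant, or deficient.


Proper divisors: 1, 2, 19, 38, 361
Sum = 1 + 2 + 19 + 38 + 361 = 421
421 < 722 → deficient

s(722) = 421 (deficient)


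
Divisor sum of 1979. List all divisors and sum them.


Divisors of 1979: 1, 1979
Sum = 1 + 1979 = 1980

σ(1979) = 1980


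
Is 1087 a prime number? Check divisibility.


Check divisors up to sqrt(1087) = 32.9697
No divisors found.
1087 is prime.

Yes, 1087 is prime


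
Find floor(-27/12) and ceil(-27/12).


-27/12 = -2.2500
floor = -3
ceil = -2

floor = -3, ceil = -2


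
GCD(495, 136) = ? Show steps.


495 = 3 * 136 + 87
136 = 1 * 87 + 49
87 = 1 * 49 + 38
49 = 1 * 38 + 11
38 = 3 * 11 + 5
11 = 2 * 5 + 1
5 = 5 * 1 + 0
GCD = 1


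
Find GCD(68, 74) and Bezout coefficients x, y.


Tabular extended Euclidean (each row: r = 68*s + 74*t):
r=68, s=1, t=0
r=74, s=0, t=1
q=0: r=68, s=1, t=0   [68*(1) + 74*(0) = 68]
q=1: r=6, s=-1, t=1   [68*(-1) + 74*(1) = 6]
q=11: r=2, s=12, t=-11   [68*(12) + 74*(-11) = 2]
q=3: r=0, s=-37, t=34   [68*(-37) + 74*(34) = 0]
GCD = 2; from the row with r=2: x=12, y=-11
Check: 68*(12) + 74*(-11) = 816 - 814 = 2

GCD = 2, x = 12, y = -11


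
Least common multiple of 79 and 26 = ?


GCD(79, 26) = 1
LCM = 79*26/1 = 2054/1 = 2054

LCM = 2054


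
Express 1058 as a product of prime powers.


1058 / 2 = 529
529 / 23 = 23
23 / 23 = 1
1058 = 2 × 23^2


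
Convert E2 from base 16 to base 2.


E2 (base 16) = 226 (decimal)
226 (decimal) = 11100010 (base 2)


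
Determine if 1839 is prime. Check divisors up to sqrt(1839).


1839 / 3 = 613 (exact division)
1839 is NOT prime.

No, 1839 is not prime


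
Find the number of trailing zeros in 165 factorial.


floor(165/5) = 33
floor(165/25) = 6
floor(165/125) = 1
Total = 40

40 trailing zeros


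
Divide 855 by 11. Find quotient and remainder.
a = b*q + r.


855 = 11 * 77 + 8
Check: 847 + 8 = 855

q = 77, r = 8


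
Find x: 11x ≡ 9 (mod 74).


GCD(11, 74) = 1, unique solution
a^(-1) mod 74 = 27
x = 27 * 9 mod 74 = 21

x ≡ 21 (mod 74)


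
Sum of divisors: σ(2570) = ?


Divisors of 2570: 1, 2, 5, 10, 257, 514, 1285, 2570
Sum = 1 + 2 + 5 + 10 + 257 + 514 + 1285 + 2570 = 4644

σ(2570) = 4644


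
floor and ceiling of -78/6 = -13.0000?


-78/6 = -13.0000
floor = -13
ceil = -13

floor = -13, ceil = -13


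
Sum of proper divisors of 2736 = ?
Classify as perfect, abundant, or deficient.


Proper divisors: 1, 2, 3, 4, 6, 8, 9, 12, 16, 18, 19, 24, 36, 38, 48, 57, 72, 76, 114, 144, 152, 171, 228, 304, 342, 456, 684, 912, 1368
Sum = 1 + 2 + 3 + 4 + 6 + 8 + 9 + 12 + 16 + 18 + 19 + 24 + 36 + 38 + 48 + 57 + 72 + 76 + 114 + 144 + 152 + 171 + 228 + 304 + 342 + 456 + 684 + 912 + 1368 = 5324
5324 > 2736 → abundant

s(2736) = 5324 (abundant)


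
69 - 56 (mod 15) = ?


69 - 56 = 13
13 mod 15 = 13


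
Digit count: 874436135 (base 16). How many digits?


874436135 in base 16 = 341ED627
Number of digits = 8

8 digits (base 16)


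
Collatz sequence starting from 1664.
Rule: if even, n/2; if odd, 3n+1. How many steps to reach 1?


1664 → 832 → 416 → 208 → 104 → 52 → 26 → 13 → 40 → 20 → 10 → 5 → 16 → 8 → 4 → 2 → 1
Total steps = 16

16 steps


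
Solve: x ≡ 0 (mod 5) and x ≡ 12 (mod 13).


M = 5*13 = 65
M1 = M/5 = 13, M2 = M/13 = 5
M1^(-1) mod 5 = 2, M2^(-1) mod 13 = 8
x = 0*13*2 + 12*5*8 = 480
480 mod 65 = 25
Check: 25 mod 5 = 0 ✓, 25 mod 13 = 12 ✓

x ≡ 25 (mod 65)


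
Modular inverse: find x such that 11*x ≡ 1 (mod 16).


Use the extended Euclidean algorithm on (16, 11); each row r = 16*s + 11*t:
r=16, s=1, t=0
r=11, s=0, t=1
q=1: r=5, s=1, t=-1   [16*(1) + 11*(-1) = 5]
q=2: r=1, s=-2, t=3   [16*(-2) + 11*(3) = 1]
q=5: r=0, s=11, t=-16   [16*(11) + 11*(-16) = 0]
GCD = 1 with t = 3, so 11*(3) ≡ 1 (mod 16)
Inverse = 3 mod 16 = 3
Check: 11 * 3 = 33 ≡ 1 (mod 16)

11^(-1) ≡ 3 (mod 16)


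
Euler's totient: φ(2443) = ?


2443 = 7 × 349
Prime factors: 7, 349
φ(2443) = 2443 × (1-1/7) × (1-1/349)
= 2443 × 6/7 × 348/349 = 2088

φ(2443) = 2088


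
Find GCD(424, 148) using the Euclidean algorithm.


424 = 2 * 148 + 128
148 = 1 * 128 + 20
128 = 6 * 20 + 8
20 = 2 * 8 + 4
8 = 2 * 4 + 0
GCD = 4


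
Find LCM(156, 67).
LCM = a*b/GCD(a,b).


GCD(156, 67) = 1
LCM = 156*67/1 = 10452/1 = 10452

LCM = 10452


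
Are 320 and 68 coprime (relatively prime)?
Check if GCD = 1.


Euclidean algorithm:
320 = 4 * 68 + 48
68 = 1 * 48 + 20
48 = 2 * 20 + 8
20 = 2 * 8 + 4
8 = 2 * 4 + 0
GCD(320, 68) = 4

No, not coprime (GCD = 4)


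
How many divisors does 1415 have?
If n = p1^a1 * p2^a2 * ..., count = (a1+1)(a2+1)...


1415 = 5^1 × 283^1
d(1415) = (1+1) × (1+1) = 4

4 divisors


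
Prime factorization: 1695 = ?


1695 / 3 = 565
565 / 5 = 113
113 / 113 = 1
1695 = 3 × 5 × 113


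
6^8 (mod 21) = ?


6^1 mod 21 = 6
6^2 mod 21 = 15
6^3 mod 21 = 6
6^4 mod 21 = 15
6^5 mod 21 = 6
6^6 mod 21 = 15
6^7 mod 21 = 6
6^8 mod 21 = 15


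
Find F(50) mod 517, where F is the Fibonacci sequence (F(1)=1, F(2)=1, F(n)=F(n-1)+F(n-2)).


F(k) mod 517 for k=1..50:
1, 1, 2, 3, 5, 8, 13, 21, 34, 55, 89, 144, 233, 377, 93, 470, 46, 516, 45, 44, 89, 133, 222, 355, 60, 415, 475, 373, 331, 187, 1, 188, 189, 377, 49, 426, 475, 384, 342, 209, 34, 243, 277, 3, 280, 283, 46, 329, 375, 187
F(50) mod 517 = 187


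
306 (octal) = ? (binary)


306 (base 8) = 198 (decimal)
198 (decimal) = 11000110 (base 2)


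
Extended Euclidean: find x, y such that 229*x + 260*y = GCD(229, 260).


Tabular extended Euclidean (each row: r = 229*s + 260*t):
r=229, s=1, t=0
r=260, s=0, t=1
q=0: r=229, s=1, t=0   [229*(1) + 260*(0) = 229]
q=1: r=31, s=-1, t=1   [229*(-1) + 260*(1) = 31]
q=7: r=12, s=8, t=-7   [229*(8) + 260*(-7) = 12]
q=2: r=7, s=-17, t=15   [229*(-17) + 260*(15) = 7]
q=1: r=5, s=25, t=-22   [229*(25) + 260*(-22) = 5]
q=1: r=2, s=-42, t=37   [229*(-42) + 260*(37) = 2]
q=2: r=1, s=109, t=-96   [229*(109) + 260*(-96) = 1]
q=2: r=0, s=-260, t=229   [229*(-260) + 260*(229) = 0]
GCD = 1; from the row with r=1: x=109, y=-96
Check: 229*(109) + 260*(-96) = 24961 - 24960 = 1

GCD = 1, x = 109, y = -96


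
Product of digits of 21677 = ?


2 × 1 × 6 × 7 × 7 = 588


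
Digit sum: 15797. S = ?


1 + 5 + 7 + 9 + 7 = 29


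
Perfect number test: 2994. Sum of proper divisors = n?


Proper divisors of 2994: 1, 2, 3, 6, 499, 998, 1497
Sum = 1 + 2 + 3 + 6 + 499 + 998 + 1497 = 3006

No, 2994 is not perfect (3006 ≠ 2994)


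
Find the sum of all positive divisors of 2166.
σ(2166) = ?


Divisors of 2166: 1, 2, 3, 6, 19, 38, 57, 114, 361, 722, 1083, 2166
Sum = 1 + 2 + 3 + 6 + 19 + 38 + 57 + 114 + 361 + 722 + 1083 + 2166 = 4572

σ(2166) = 4572


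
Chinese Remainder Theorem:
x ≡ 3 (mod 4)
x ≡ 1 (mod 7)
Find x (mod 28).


M = 4*7 = 28
M1 = M/4 = 7, M2 = M/7 = 4
M1^(-1) mod 4 = 3, M2^(-1) mod 7 = 2
x = 3*7*3 + 1*4*2 = 71
71 mod 28 = 15
Check: 15 mod 4 = 3 ✓, 15 mod 7 = 1 ✓

x ≡ 15 (mod 28)


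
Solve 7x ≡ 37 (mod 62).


GCD(7, 62) = 1, unique solution
a^(-1) mod 62 = 9
x = 9 * 37 mod 62 = 23

x ≡ 23 (mod 62)


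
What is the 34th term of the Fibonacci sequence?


Sequence: 1, 1, 2, 3, 5, 8, 13, 21, 34, 55, 89, 144, 233, 377, 610, 987, 1597, 2584, 4181, 6765, 10946, 17711, 28657, 46368, 75025, 121393, 196418, 317811, 514229, 832040, 1346269, 2178309, 3524578, 5702887
F(34) = 5702887


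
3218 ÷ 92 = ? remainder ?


3218 = 92 * 34 + 90
Check: 3128 + 90 = 3218

q = 34, r = 90


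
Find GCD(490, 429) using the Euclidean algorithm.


490 = 1 * 429 + 61
429 = 7 * 61 + 2
61 = 30 * 2 + 1
2 = 2 * 1 + 0
GCD = 1


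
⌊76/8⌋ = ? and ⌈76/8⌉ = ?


76/8 = 9.5000
floor = 9
ceil = 10

floor = 9, ceil = 10


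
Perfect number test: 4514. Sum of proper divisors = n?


Proper divisors of 4514: 1, 2, 37, 61, 74, 122, 2257
Sum = 1 + 2 + 37 + 61 + 74 + 122 + 2257 = 2554

No, 4514 is not perfect (2554 ≠ 4514)


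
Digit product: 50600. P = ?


5 × 0 × 6 × 0 × 0 = 0


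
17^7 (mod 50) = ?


17^1 mod 50 = 17
17^2 mod 50 = 39
17^3 mod 50 = 13
17^4 mod 50 = 21
17^5 mod 50 = 7
17^6 mod 50 = 19
17^7 mod 50 = 23


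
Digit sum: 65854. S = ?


6 + 5 + 8 + 5 + 4 = 28


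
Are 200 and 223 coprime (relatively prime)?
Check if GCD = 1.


Euclidean algorithm:
223 = 1 * 200 + 23
200 = 8 * 23 + 16
23 = 1 * 16 + 7
16 = 2 * 7 + 2
7 = 3 * 2 + 1
2 = 2 * 1 + 0
GCD(200, 223) = 1

Yes, coprime (GCD = 1)


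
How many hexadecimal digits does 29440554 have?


29440554 in base 16 = 1C13A2A
Number of digits = 7

7 digits (base 16)


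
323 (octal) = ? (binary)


323 (base 8) = 211 (decimal)
211 (decimal) = 11010011 (base 2)


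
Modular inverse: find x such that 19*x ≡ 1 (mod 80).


Use the extended Euclidean algorithm on (80, 19); each row r = 80*s + 19*t:
r=80, s=1, t=0
r=19, s=0, t=1
q=4: r=4, s=1, t=-4   [80*(1) + 19*(-4) = 4]
q=4: r=3, s=-4, t=17   [80*(-4) + 19*(17) = 3]
q=1: r=1, s=5, t=-21   [80*(5) + 19*(-21) = 1]
q=3: r=0, s=-19, t=80   [80*(-19) + 19*(80) = 0]
GCD = 1 with t = -21, so 19*(-21) ≡ 1 (mod 80)
Inverse = -21 mod 80 = 59
Check: 19 * 59 = 1121 ≡ 1 (mod 80)

19^(-1) ≡ 59 (mod 80)


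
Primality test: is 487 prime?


Check divisors up to sqrt(487) = 22.0681
No divisors found.
487 is prime.

Yes, 487 is prime


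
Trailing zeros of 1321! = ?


floor(1321/5) = 264
floor(1321/25) = 52
floor(1321/125) = 10
floor(1321/625) = 2
Total = 328

328 trailing zeros


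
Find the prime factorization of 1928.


1928 / 2 = 964
964 / 2 = 482
482 / 2 = 241
241 / 241 = 1
1928 = 2^3 × 241


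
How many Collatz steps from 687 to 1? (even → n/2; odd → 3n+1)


687 → 2062 → 1031 → 3094 → 1547 → 4642 → 2321 → 6964 → 3482 → 1741 → 5224 → 2612 → 1306 → 653 → 1960 → 980 → 490 → 245 → 736 → 368 → 184 → 92 → 46 → 23 → 70 → 35 → 106 → 53 → 160 → 80 → 40 → 20 → 10 → 5 → 16 → 8 → 4 → 2 → 1
Total steps = 38

38 steps


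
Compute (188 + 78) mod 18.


188 + 78 = 266
266 mod 18 = 14


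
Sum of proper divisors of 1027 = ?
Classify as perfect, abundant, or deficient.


Proper divisors: 1, 13, 79
Sum = 1 + 13 + 79 = 93
93 < 1027 → deficient

s(1027) = 93 (deficient)


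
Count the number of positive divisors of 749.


749 = 7^1 × 107^1
d(749) = (1+1) × (1+1) = 4

4 divisors


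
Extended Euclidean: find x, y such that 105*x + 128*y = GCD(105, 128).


Tabular extended Euclidean (each row: r = 105*s + 128*t):
r=105, s=1, t=0
r=128, s=0, t=1
q=0: r=105, s=1, t=0   [105*(1) + 128*(0) = 105]
q=1: r=23, s=-1, t=1   [105*(-1) + 128*(1) = 23]
q=4: r=13, s=5, t=-4   [105*(5) + 128*(-4) = 13]
q=1: r=10, s=-6, t=5   [105*(-6) + 128*(5) = 10]
q=1: r=3, s=11, t=-9   [105*(11) + 128*(-9) = 3]
q=3: r=1, s=-39, t=32   [105*(-39) + 128*(32) = 1]
q=3: r=0, s=128, t=-105   [105*(128) + 128*(-105) = 0]
GCD = 1; from the row with r=1: x=-39, y=32
Check: 105*(-39) + 128*(32) = -4095 + 4096 = 1

GCD = 1, x = -39, y = 32


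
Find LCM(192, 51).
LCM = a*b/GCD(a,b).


GCD(192, 51) = 3
LCM = 192*51/3 = 9792/3 = 3264

LCM = 3264


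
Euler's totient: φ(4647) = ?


4647 = 3 × 1549
Prime factors: 3, 1549
φ(4647) = 4647 × (1-1/3) × (1-1/1549)
= 4647 × 2/3 × 1548/1549 = 3096

φ(4647) = 3096


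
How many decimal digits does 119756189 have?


119756189 has 9 digits in base 10
floor(log10(119756189)) + 1 = floor(8.0783) + 1 = 9

9 digits (base 10)


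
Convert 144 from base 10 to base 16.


144 (base 10) = 144 (decimal)
144 (decimal) = 90 (base 16)


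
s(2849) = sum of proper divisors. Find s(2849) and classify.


Proper divisors: 1, 7, 11, 37, 77, 259, 407
Sum = 1 + 7 + 11 + 37 + 77 + 259 + 407 = 799
799 < 2849 → deficient

s(2849) = 799 (deficient)


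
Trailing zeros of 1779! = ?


floor(1779/5) = 355
floor(1779/25) = 71
floor(1779/125) = 14
floor(1779/625) = 2
Total = 442

442 trailing zeros


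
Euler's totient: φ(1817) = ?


1817 = 23 × 79
Prime factors: 23, 79
φ(1817) = 1817 × (1-1/23) × (1-1/79)
= 1817 × 22/23 × 78/79 = 1716

φ(1817) = 1716


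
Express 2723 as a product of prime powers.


2723 / 7 = 389
389 / 389 = 1
2723 = 7 × 389


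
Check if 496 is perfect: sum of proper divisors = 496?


Proper divisors of 496: 1, 2, 4, 8, 16, 31, 62, 124, 248
Sum = 1 + 2 + 4 + 8 + 16 + 31 + 62 + 124 + 248 = 496

Yes, 496 is perfect (496 = 496)


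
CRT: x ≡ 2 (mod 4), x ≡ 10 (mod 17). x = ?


M = 4*17 = 68
M1 = M/4 = 17, M2 = M/17 = 4
M1^(-1) mod 4 = 1, M2^(-1) mod 17 = 13
x = 2*17*1 + 10*4*13 = 554
554 mod 68 = 10
Check: 10 mod 4 = 2 ✓, 10 mod 17 = 10 ✓

x ≡ 10 (mod 68)


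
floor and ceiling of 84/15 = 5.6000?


84/15 = 5.6000
floor = 5
ceil = 6

floor = 5, ceil = 6


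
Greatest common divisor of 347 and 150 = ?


347 = 2 * 150 + 47
150 = 3 * 47 + 9
47 = 5 * 9 + 2
9 = 4 * 2 + 1
2 = 2 * 1 + 0
GCD = 1


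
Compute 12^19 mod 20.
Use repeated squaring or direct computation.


12^1 mod 20 = 12
12^2 mod 20 = 4
12^3 mod 20 = 8
12^4 mod 20 = 16
12^5 mod 20 = 12
12^6 mod 20 = 4
12^7 mod 20 = 8
12^8 mod 20 = 16
12^9 mod 20 = 12
12^10 mod 20 = 4
12^11 mod 20 = 8
12^12 mod 20 = 16
12^13 mod 20 = 12
12^14 mod 20 = 4
12^15 mod 20 = 8
12^16 mod 20 = 16
12^17 mod 20 = 12
12^18 mod 20 = 4
12^19 mod 20 = 8


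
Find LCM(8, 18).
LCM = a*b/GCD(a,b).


GCD(8, 18) = 2
LCM = 8*18/2 = 144/2 = 72

LCM = 72


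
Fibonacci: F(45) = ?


Sequence: 1, 1, 2, 3, 5, 8, 13, 21, 34, 55, 89, 144, 233, 377, 610, 987, 1597, 2584, 4181, 6765, 10946, 17711, 28657, 46368, 75025, 121393, 196418, 317811, 514229, 832040, 1346269, 2178309, 3524578, 5702887, 9227465, 14930352, 24157817, 39088169, 63245986, 102334155, 165580141, 267914296, 433494437, 701408733, 1134903170
F(45) = 1134903170


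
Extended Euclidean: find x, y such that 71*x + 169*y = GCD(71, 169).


Tabular extended Euclidean (each row: r = 71*s + 169*t):
r=71, s=1, t=0
r=169, s=0, t=1
q=0: r=71, s=1, t=0   [71*(1) + 169*(0) = 71]
q=2: r=27, s=-2, t=1   [71*(-2) + 169*(1) = 27]
q=2: r=17, s=5, t=-2   [71*(5) + 169*(-2) = 17]
q=1: r=10, s=-7, t=3   [71*(-7) + 169*(3) = 10]
q=1: r=7, s=12, t=-5   [71*(12) + 169*(-5) = 7]
q=1: r=3, s=-19, t=8   [71*(-19) + 169*(8) = 3]
q=2: r=1, s=50, t=-21   [71*(50) + 169*(-21) = 1]
q=3: r=0, s=-169, t=71   [71*(-169) + 169*(71) = 0]
GCD = 1; from the row with r=1: x=50, y=-21
Check: 71*(50) + 169*(-21) = 3550 - 3549 = 1

GCD = 1, x = 50, y = -21


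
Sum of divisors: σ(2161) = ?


Divisors of 2161: 1, 2161
Sum = 1 + 2161 = 2162

σ(2161) = 2162


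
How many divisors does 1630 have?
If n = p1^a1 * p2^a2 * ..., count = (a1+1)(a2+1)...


1630 = 2^1 × 5^1 × 163^1
d(1630) = (1+1) × (1+1) × (1+1) = 8

8 divisors


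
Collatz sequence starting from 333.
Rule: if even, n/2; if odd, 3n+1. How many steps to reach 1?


333 → 1000 → 500 → 250 → 125 → 376 → 188 → 94 → 47 → 142 → 71 → 214 → 107 → 322 → 161 → 484 → 242 → 121 → 364 → 182 → 91 → 274 → 137 → 412 → 206 → 103 → 310 → 155 → 466 → 233 → 700 → 350 → 175 → 526 → 263 → 790 → 395 → 1186 → 593 → 1780 → 890 → 445 → 1336 → 668 → 334 → 167 → 502 → 251 → 754 → 377 → 1132 → 566 → 283 → 850 → 425 → 1276 → 638 → 319 → 958 → 479 → 1438 → 719 → 2158 → 1079 → 3238 → 1619 → 4858 → 2429 → 7288 → 3644 → 1822 → 911 → 2734 → 1367 → 4102 → 2051 → 6154 → 3077 → 9232 → 4616 → 2308 → 1154 → 577 → 1732 → 866 → 433 → 1300 → 650 → 325 → 976 → 488 → 244 → 122 → 61 → 184 → 92 → 46 → 23 → 70 → 35 → 106 → 53 → 160 → 80 → 40 → 20 → 10 → 5 → 16 → 8 → 4 → 2 → 1
Total steps = 112

112 steps


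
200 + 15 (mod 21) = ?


200 + 15 = 215
215 mod 21 = 5


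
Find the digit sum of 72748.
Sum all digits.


7 + 2 + 7 + 4 + 8 = 28


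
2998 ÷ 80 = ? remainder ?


2998 = 80 * 37 + 38
Check: 2960 + 38 = 2998

q = 37, r = 38


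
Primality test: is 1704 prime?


1704 / 2 = 852 (exact division)
1704 is NOT prime.

No, 1704 is not prime


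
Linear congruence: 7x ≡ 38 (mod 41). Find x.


GCD(7, 41) = 1, unique solution
a^(-1) mod 41 = 6
x = 6 * 38 mod 41 = 23

x ≡ 23 (mod 41)


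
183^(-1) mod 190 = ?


Use the extended Euclidean algorithm on (190, 183); each row r = 190*s + 183*t:
r=190, s=1, t=0
r=183, s=0, t=1
q=1: r=7, s=1, t=-1   [190*(1) + 183*(-1) = 7]
q=26: r=1, s=-26, t=27   [190*(-26) + 183*(27) = 1]
q=7: r=0, s=183, t=-190   [190*(183) + 183*(-190) = 0]
GCD = 1 with t = 27, so 183*(27) ≡ 1 (mod 190)
Inverse = 27 mod 190 = 27
Check: 183 * 27 = 4941 ≡ 1 (mod 190)

183^(-1) ≡ 27 (mod 190)


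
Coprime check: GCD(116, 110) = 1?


Euclidean algorithm:
116 = 1 * 110 + 6
110 = 18 * 6 + 2
6 = 3 * 2 + 0
GCD(116, 110) = 2

No, not coprime (GCD = 2)


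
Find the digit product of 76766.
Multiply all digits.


7 × 6 × 7 × 6 × 6 = 10584


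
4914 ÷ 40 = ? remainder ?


4914 = 40 * 122 + 34
Check: 4880 + 34 = 4914

q = 122, r = 34


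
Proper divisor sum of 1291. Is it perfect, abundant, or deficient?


Proper divisors: 1
Sum = 1 = 1
1 < 1291 → deficient

s(1291) = 1 (deficient)


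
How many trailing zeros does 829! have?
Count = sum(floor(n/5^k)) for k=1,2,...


floor(829/5) = 165
floor(829/25) = 33
floor(829/125) = 6
floor(829/625) = 1
Total = 205

205 trailing zeros


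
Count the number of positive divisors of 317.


317 = 317^1
d(317) = (1+1) = 2

2 divisors


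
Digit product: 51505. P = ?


5 × 1 × 5 × 0 × 5 = 0


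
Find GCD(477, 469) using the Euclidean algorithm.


477 = 1 * 469 + 8
469 = 58 * 8 + 5
8 = 1 * 5 + 3
5 = 1 * 3 + 2
3 = 1 * 2 + 1
2 = 2 * 1 + 0
GCD = 1


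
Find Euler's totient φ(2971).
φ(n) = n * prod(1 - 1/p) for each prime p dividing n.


2971 = 2971
Prime factors: 2971
φ(2971) = 2971 × (1-1/2971)
= 2971 × 2970/2971 = 2970

φ(2971) = 2970


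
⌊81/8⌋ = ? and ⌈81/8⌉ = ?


81/8 = 10.1250
floor = 10
ceil = 11

floor = 10, ceil = 11


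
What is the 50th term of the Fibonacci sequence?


Sequence: 1, 1, 2, 3, 5, 8, 13, 21, 34, 55, 89, 144, 233, 377, 610, 987, 1597, 2584, 4181, 6765, 10946, 17711, 28657, 46368, 75025, 121393, 196418, 317811, 514229, 832040, 1346269, 2178309, 3524578, 5702887, 9227465, 14930352, 24157817, 39088169, 63245986, 102334155, 165580141, 267914296, 433494437, 701408733, 1134903170, 1836311903, 2971215073, 4807526976, 7778742049, 12586269025
F(50) = 12586269025


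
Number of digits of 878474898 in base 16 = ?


878474898 in base 16 = 345C7692
Number of digits = 8

8 digits (base 16)


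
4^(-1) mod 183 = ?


Use the extended Euclidean algorithm on (183, 4); each row r = 183*s + 4*t:
r=183, s=1, t=0
r=4, s=0, t=1
q=45: r=3, s=1, t=-45   [183*(1) + 4*(-45) = 3]
q=1: r=1, s=-1, t=46   [183*(-1) + 4*(46) = 1]
q=3: r=0, s=4, t=-183   [183*(4) + 4*(-183) = 0]
GCD = 1 with t = 46, so 4*(46) ≡ 1 (mod 183)
Inverse = 46 mod 183 = 46
Check: 4 * 46 = 184 ≡ 1 (mod 183)

4^(-1) ≡ 46 (mod 183)


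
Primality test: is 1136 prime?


1136 / 2 = 568 (exact division)
1136 is NOT prime.

No, 1136 is not prime


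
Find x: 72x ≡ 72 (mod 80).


GCD(72, 80) = 8 divides 72
Divide: 9x ≡ 9 (mod 10)
x ≡ 1 (mod 10)


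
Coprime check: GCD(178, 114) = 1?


Euclidean algorithm:
178 = 1 * 114 + 64
114 = 1 * 64 + 50
64 = 1 * 50 + 14
50 = 3 * 14 + 8
14 = 1 * 8 + 6
8 = 1 * 6 + 2
6 = 3 * 2 + 0
GCD(178, 114) = 2

No, not coprime (GCD = 2)


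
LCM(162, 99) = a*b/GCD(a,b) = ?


GCD(162, 99) = 9
LCM = 162*99/9 = 16038/9 = 1782

LCM = 1782


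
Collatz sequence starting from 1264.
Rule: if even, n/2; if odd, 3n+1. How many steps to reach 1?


1264 → 632 → 316 → 158 → 79 → 238 → 119 → 358 → 179 → 538 → 269 → 808 → 404 → 202 → 101 → 304 → 152 → 76 → 38 → 19 → 58 → 29 → 88 → 44 → 22 → 11 → 34 → 17 → 52 → 26 → 13 → 40 → 20 → 10 → 5 → 16 → 8 → 4 → 2 → 1
Total steps = 39

39 steps


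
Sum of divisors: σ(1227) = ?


Divisors of 1227: 1, 3, 409, 1227
Sum = 1 + 3 + 409 + 1227 = 1640

σ(1227) = 1640


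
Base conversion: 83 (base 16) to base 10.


83 (base 16) = 131 (decimal)
131 (decimal) = 131 (base 10)


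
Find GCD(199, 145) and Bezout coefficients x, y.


Tabular extended Euclidean (each row: r = 199*s + 145*t):
r=199, s=1, t=0
r=145, s=0, t=1
q=1: r=54, s=1, t=-1   [199*(1) + 145*(-1) = 54]
q=2: r=37, s=-2, t=3   [199*(-2) + 145*(3) = 37]
q=1: r=17, s=3, t=-4   [199*(3) + 145*(-4) = 17]
q=2: r=3, s=-8, t=11   [199*(-8) + 145*(11) = 3]
q=5: r=2, s=43, t=-59   [199*(43) + 145*(-59) = 2]
q=1: r=1, s=-51, t=70   [199*(-51) + 145*(70) = 1]
q=2: r=0, s=145, t=-199   [199*(145) + 145*(-199) = 0]
GCD = 1; from the row with r=1: x=-51, y=70
Check: 199*(-51) + 145*(70) = -10149 + 10150 = 1

GCD = 1, x = -51, y = 70


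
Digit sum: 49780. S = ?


4 + 9 + 7 + 8 + 0 = 28


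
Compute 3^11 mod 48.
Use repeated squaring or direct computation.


3^1 mod 48 = 3
3^2 mod 48 = 9
3^3 mod 48 = 27
3^4 mod 48 = 33
3^5 mod 48 = 3
3^6 mod 48 = 9
3^7 mod 48 = 27
3^8 mod 48 = 33
3^9 mod 48 = 3
3^10 mod 48 = 9
3^11 mod 48 = 27


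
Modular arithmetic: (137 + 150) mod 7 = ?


137 + 150 = 287
287 mod 7 = 0


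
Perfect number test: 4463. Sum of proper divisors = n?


Proper divisors of 4463: 1
Sum = 1 = 1

No, 4463 is not perfect (1 ≠ 4463)


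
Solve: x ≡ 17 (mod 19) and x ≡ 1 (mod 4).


M = 19*4 = 76
M1 = M/19 = 4, M2 = M/4 = 19
M1^(-1) mod 19 = 5, M2^(-1) mod 4 = 3
x = 17*4*5 + 1*19*3 = 397
397 mod 76 = 17
Check: 17 mod 19 = 17 ✓, 17 mod 4 = 1 ✓

x ≡ 17 (mod 76)


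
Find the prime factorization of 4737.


4737 / 3 = 1579
1579 / 1579 = 1
4737 = 3 × 1579


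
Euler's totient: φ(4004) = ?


4004 = 2^2 × 7 × 11 × 13
Prime factors: 2, 7, 11, 13
φ(4004) = 4004 × (1-1/2) × (1-1/7) × (1-1/11) × (1-1/13)
= 4004 × 1/2 × 6/7 × 10/11 × 12/13 = 1440

φ(4004) = 1440


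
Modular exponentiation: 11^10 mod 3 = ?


11^1 mod 3 = 2
11^2 mod 3 = 1
11^3 mod 3 = 2
11^4 mod 3 = 1
11^5 mod 3 = 2
11^6 mod 3 = 1
11^7 mod 3 = 2
11^8 mod 3 = 1
11^9 mod 3 = 2
11^10 mod 3 = 1


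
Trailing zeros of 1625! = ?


floor(1625/5) = 325
floor(1625/25) = 65
floor(1625/125) = 13
floor(1625/625) = 2
Total = 405

405 trailing zeros


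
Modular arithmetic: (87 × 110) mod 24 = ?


87 × 110 = 9570
9570 mod 24 = 18


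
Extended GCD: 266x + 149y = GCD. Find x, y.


Tabular extended Euclidean (each row: r = 266*s + 149*t):
r=266, s=1, t=0
r=149, s=0, t=1
q=1: r=117, s=1, t=-1   [266*(1) + 149*(-1) = 117]
q=1: r=32, s=-1, t=2   [266*(-1) + 149*(2) = 32]
q=3: r=21, s=4, t=-7   [266*(4) + 149*(-7) = 21]
q=1: r=11, s=-5, t=9   [266*(-5) + 149*(9) = 11]
q=1: r=10, s=9, t=-16   [266*(9) + 149*(-16) = 10]
q=1: r=1, s=-14, t=25   [266*(-14) + 149*(25) = 1]
q=10: r=0, s=149, t=-266   [266*(149) + 149*(-266) = 0]
GCD = 1; from the row with r=1: x=-14, y=25
Check: 266*(-14) + 149*(25) = -3724 + 3725 = 1

GCD = 1, x = -14, y = 25


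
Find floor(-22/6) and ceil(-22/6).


-22/6 = -3.6667
floor = -4
ceil = -3

floor = -4, ceil = -3


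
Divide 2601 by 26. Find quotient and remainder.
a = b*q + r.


2601 = 26 * 100 + 1
Check: 2600 + 1 = 2601

q = 100, r = 1


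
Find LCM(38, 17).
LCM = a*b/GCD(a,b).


GCD(38, 17) = 1
LCM = 38*17/1 = 646/1 = 646

LCM = 646
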